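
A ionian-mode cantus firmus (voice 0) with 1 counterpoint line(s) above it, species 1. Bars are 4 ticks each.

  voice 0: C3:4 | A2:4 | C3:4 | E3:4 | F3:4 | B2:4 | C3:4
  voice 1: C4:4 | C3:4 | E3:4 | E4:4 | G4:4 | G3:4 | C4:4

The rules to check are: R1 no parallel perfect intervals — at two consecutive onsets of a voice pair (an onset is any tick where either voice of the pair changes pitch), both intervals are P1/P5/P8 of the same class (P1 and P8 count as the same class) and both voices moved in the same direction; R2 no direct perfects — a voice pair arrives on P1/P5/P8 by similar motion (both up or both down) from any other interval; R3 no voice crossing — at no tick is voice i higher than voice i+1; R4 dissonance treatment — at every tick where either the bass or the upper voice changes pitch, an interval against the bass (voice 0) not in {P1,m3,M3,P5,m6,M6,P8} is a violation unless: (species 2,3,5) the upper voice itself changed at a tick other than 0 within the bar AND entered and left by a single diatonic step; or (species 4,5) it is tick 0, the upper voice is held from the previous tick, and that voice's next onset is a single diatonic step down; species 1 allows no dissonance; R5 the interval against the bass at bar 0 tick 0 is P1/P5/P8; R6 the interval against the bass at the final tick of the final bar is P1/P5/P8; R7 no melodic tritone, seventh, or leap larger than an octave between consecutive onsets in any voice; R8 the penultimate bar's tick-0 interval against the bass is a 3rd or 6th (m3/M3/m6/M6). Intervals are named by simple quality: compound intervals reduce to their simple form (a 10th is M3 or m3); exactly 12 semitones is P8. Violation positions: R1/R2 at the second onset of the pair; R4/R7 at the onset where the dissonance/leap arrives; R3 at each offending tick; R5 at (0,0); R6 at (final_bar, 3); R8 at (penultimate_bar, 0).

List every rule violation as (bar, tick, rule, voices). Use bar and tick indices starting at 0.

bar 0: v0=C3 v1=C4 downbeat P8
bar 1: v0=A2 v1=C3 downbeat m3
bar 2: v0=C3 v1=E3 downbeat M3
bar 3: v0=E3 v1=E4 downbeat P8
bar 4: v0=F3 v1=G4 downbeat M2
bar 5: v0=B2 v1=G3 downbeat m6
bar 6: v0=C3 v1=C4 downbeat P8
  -> R2 @ bar 3 tick 0 v(0, 1): C3/E3 M3 -> E3/E4 P8 similar
  -> R4 @ bar 4 tick 0 v(0, 1): F3/G4 M2 untreated
  -> R7 @ bar 5 tick 0 v(0,): F3->B2 leap 6st
  -> R2 @ bar 6 tick 0 v(0, 1): B2/G3 m6 -> C3/C4 P8 similar

(3, 0, R2, (0, 1))
(4, 0, R4, (0, 1))
(5, 0, R7, (0,))
(6, 0, R2, (0, 1))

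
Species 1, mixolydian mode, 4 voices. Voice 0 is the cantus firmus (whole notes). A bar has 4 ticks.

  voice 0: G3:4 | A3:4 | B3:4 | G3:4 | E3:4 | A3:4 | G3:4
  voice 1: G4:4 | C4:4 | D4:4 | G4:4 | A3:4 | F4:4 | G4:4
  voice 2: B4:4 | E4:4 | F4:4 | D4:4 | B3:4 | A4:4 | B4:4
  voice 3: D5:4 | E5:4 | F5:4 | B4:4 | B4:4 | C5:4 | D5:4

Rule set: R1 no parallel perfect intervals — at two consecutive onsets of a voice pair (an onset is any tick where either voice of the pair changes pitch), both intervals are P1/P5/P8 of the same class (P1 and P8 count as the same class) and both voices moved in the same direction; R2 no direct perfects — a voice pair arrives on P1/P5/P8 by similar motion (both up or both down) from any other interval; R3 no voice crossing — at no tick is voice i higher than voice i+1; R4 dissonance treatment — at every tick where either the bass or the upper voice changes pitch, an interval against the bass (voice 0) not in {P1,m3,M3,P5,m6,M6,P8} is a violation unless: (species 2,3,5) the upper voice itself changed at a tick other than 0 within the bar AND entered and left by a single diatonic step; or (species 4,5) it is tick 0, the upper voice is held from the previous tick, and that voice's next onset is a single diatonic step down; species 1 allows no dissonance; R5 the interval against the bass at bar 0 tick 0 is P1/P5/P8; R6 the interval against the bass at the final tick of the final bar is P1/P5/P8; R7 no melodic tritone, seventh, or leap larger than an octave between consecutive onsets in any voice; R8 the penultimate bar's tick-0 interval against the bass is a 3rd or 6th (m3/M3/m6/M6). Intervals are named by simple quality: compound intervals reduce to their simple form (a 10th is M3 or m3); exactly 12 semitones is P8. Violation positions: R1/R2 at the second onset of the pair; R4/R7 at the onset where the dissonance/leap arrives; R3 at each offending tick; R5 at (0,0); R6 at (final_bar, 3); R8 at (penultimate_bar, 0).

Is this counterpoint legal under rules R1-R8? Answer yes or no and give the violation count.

No (20 violations)

bar 0: v0=G3 v1=G4 v2=B4 v3=D5 (P5)
bar 1: v0=A3 v1=C4 v2=E4 v3=E5 (P5)
bar 2: v0=B3 v1=D4 v2=F4 v3=F5 (TT)
bar 3: v0=G3 v1=G4 v2=D4 v3=B4 (M3)
bar 4: v0=E3 v1=A3 v2=B3 v3=B4 (P5)
bar 5: v0=A3 v1=F4 v2=A4 v3=C5 (m3)
bar 6: v0=G3 v1=G4 v2=B4 v3=D5 (P5)
  R5 @ bar0.0: opens on M3
  R1 @ bar1.0: G3/D5 P5 -> A3/E5 P5 similar
  R1 @ bar2.0: E4/E5 P8 -> F4/F5 P8 similar
  R4 @ bar2.0: B3/F4 TT untreated
  R4 @ bar2.0: B3/F5 TT untreated
  R2 @ bar3.0: B3/F4 TT -> G3/D4 P5 similar
  R3 @ bar3.0: G4 above D4
  R7 @ bar3.0: F5->B4 leap 6st
  R3 @ bar3.1: G4 above D4
  R3 @ bar3.2: G4 above D4
  R3 @ bar3.3: G4 above D4
  R1 @ bar4.0: G3/D4 P5 -> E3/B3 P5 similar
  R4 @ bar4.0: E3/A3 P4 untreated
  R7 @ bar4.0: G4->A3 leap 10st
  R2 @ bar5.0: E3/B3 P5 -> A3/A4 P8 similar
  R2 @ bar5.0: A3/B4 M2 -> F4/C5 P5 similar
  R7 @ bar5.0: B3->A4 leap 10st
  R8 @ bar5.0: penult P8 not 3rd/6th
  R1 @ bar6.0: F4/C5 P5 -> G4/D5 P5 similar
  R6 @ bar6.3: closes on M3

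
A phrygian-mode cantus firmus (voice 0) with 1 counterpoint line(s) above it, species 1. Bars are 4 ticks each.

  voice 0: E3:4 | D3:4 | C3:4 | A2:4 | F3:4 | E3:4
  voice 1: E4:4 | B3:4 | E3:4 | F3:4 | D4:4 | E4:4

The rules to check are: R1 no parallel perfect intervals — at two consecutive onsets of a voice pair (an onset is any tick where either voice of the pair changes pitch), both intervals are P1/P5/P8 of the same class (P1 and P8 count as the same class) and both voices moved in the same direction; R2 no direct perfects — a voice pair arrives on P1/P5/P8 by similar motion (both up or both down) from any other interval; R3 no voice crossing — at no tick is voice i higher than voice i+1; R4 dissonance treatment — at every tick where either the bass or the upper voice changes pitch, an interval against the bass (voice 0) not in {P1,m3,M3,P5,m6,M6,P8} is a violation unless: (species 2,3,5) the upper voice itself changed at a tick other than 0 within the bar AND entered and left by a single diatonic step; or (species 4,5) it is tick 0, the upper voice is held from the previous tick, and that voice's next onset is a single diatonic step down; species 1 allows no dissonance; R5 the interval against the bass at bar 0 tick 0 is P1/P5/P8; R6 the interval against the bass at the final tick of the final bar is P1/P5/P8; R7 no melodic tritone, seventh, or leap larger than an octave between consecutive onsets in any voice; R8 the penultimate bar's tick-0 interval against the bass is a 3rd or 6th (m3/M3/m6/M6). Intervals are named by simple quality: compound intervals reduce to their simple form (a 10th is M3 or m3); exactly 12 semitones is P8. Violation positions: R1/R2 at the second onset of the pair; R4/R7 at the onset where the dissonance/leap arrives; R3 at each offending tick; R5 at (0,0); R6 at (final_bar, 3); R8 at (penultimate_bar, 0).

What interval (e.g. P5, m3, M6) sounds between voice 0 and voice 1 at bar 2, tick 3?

voice 0=C3 voice 1=E3 -> M3

M3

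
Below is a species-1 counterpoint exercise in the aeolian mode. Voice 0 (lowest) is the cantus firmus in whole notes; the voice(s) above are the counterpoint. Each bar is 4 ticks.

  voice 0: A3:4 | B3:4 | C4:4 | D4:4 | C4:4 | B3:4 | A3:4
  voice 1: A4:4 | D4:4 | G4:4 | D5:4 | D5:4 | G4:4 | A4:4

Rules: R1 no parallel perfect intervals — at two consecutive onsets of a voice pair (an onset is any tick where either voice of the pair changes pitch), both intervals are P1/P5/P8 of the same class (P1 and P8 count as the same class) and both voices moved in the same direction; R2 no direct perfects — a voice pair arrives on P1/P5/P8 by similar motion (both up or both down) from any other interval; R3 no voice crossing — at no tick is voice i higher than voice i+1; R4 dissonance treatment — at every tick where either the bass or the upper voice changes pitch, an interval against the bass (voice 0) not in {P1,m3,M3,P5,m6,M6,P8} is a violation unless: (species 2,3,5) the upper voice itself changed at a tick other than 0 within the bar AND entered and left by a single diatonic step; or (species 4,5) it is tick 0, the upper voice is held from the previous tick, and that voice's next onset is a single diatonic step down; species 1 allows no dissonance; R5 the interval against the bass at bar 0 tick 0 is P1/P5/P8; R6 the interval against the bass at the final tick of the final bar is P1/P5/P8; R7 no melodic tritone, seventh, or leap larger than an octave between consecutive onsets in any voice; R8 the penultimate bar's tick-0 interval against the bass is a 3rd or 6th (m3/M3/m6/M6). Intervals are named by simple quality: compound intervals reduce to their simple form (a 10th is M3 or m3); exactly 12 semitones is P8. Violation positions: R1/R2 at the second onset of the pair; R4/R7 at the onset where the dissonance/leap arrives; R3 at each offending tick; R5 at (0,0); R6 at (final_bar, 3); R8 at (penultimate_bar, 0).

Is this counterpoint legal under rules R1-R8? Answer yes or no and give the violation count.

No (3 violations)

bar 0: v0=A3 v1=A4 (P8)
bar 1: v0=B3 v1=D4 (m3)
bar 2: v0=C4 v1=G4 (P5)
bar 3: v0=D4 v1=D5 (P8)
bar 4: v0=C4 v1=D5 (M2)
bar 5: v0=B3 v1=G4 (m6)
bar 6: v0=A3 v1=A4 (P8)
  R2 @ bar2.0: B3/D4 m3 -> C4/G4 P5 similar
  R2 @ bar3.0: C4/G4 P5 -> D4/D5 P8 similar
  R4 @ bar4.0: C4/D5 M2 untreated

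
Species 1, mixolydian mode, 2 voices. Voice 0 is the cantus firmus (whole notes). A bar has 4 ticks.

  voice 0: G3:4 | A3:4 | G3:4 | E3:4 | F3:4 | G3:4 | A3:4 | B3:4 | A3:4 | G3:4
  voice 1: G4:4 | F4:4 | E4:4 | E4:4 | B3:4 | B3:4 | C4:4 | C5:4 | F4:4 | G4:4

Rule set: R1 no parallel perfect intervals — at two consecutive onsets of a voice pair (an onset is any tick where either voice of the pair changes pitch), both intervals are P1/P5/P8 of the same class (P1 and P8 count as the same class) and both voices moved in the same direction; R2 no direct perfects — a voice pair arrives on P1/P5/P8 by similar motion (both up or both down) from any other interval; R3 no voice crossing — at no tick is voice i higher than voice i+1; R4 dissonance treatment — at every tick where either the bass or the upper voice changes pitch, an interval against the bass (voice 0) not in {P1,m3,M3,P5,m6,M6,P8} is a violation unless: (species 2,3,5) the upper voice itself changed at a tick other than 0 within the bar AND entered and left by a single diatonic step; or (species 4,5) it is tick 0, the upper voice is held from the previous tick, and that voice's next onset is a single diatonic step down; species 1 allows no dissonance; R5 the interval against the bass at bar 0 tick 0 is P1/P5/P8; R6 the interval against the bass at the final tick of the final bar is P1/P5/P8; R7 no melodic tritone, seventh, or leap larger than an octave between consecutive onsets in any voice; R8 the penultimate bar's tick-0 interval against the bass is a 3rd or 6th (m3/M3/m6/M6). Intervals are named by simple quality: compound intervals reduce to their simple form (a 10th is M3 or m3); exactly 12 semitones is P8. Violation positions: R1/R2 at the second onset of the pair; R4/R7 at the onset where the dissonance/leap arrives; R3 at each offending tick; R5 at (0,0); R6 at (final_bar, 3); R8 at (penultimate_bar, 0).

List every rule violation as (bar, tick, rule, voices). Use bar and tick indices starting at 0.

(4, 0, R4, (0, 1))
(7, 0, R4, (0, 1))

bar 0: v0=G3 v1=G4 downbeat P8
bar 1: v0=A3 v1=F4 downbeat m6
bar 2: v0=G3 v1=E4 downbeat M6
bar 3: v0=E3 v1=E4 downbeat P8
bar 4: v0=F3 v1=B3 downbeat TT
bar 5: v0=G3 v1=B3 downbeat M3
bar 6: v0=A3 v1=C4 downbeat m3
bar 7: v0=B3 v1=C5 downbeat m2
bar 8: v0=A3 v1=F4 downbeat m6
bar 9: v0=G3 v1=G4 downbeat P8
  -> R4 @ bar 4 tick 0 v(0, 1): F3/B3 TT untreated
  -> R4 @ bar 7 tick 0 v(0, 1): B3/C5 m2 untreated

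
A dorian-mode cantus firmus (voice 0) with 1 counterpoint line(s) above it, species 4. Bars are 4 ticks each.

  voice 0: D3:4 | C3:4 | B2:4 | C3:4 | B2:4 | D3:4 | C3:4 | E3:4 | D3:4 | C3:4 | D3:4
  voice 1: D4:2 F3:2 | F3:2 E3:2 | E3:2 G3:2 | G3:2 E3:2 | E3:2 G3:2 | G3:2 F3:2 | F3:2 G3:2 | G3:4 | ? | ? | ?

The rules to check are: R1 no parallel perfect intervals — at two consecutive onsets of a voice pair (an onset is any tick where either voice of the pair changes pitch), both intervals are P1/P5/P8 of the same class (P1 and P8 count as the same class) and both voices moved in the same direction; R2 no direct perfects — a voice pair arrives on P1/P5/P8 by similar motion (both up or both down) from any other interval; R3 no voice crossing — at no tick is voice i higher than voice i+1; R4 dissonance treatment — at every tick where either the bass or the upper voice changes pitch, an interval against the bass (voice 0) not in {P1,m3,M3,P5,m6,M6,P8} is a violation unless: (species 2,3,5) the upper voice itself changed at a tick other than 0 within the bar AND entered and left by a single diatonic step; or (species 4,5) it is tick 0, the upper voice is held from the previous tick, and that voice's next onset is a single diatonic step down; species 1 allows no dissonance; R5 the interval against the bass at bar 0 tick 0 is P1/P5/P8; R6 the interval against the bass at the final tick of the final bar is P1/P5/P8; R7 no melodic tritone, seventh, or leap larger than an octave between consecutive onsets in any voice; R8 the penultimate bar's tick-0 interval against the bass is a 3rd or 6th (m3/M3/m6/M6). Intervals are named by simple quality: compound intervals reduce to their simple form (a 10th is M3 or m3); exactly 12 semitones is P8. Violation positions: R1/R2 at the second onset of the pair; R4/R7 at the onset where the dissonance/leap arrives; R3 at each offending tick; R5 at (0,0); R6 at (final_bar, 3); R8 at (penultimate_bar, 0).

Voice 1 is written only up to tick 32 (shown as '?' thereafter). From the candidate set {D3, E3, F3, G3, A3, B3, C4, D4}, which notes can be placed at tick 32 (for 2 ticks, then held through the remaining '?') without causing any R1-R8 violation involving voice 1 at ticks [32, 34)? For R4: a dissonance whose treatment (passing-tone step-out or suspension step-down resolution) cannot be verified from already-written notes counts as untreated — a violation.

{A3, B3, D4, F3}

D3: violates R2
E3: violates R4
F3: legal
G3: violates R4
A3: legal
B3: legal
C4: violates R4
D4: legal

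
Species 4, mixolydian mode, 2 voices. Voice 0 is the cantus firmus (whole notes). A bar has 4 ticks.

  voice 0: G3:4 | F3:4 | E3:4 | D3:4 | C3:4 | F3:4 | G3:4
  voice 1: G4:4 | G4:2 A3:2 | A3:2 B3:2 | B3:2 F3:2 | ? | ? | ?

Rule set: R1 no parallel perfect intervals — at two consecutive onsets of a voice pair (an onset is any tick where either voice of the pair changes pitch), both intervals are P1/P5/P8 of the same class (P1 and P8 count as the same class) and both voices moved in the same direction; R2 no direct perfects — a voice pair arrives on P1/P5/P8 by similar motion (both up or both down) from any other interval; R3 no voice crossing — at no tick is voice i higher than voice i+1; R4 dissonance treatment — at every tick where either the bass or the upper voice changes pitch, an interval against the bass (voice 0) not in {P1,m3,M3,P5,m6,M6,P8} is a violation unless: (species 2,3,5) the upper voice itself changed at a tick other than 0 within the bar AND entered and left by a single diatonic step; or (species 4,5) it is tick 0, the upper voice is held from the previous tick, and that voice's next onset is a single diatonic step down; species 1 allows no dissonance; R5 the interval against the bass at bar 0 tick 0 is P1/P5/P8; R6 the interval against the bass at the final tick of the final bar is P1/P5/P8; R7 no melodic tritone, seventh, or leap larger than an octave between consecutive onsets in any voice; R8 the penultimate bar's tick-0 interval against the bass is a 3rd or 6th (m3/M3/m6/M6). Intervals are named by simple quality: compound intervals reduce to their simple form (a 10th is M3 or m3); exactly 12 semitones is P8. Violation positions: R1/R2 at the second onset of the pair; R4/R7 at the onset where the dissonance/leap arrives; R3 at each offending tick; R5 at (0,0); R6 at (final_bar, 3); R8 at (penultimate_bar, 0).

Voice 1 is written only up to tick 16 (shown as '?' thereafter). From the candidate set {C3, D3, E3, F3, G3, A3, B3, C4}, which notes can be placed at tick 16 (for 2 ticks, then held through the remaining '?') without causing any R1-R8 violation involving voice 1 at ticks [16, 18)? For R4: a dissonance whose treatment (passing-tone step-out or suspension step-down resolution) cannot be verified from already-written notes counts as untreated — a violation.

{A3, C4, E3, G3}

C3: violates R2
D3: violates R4
E3: legal
F3: violates R4
G3: legal
A3: legal
B3: violates R4,R7
C4: legal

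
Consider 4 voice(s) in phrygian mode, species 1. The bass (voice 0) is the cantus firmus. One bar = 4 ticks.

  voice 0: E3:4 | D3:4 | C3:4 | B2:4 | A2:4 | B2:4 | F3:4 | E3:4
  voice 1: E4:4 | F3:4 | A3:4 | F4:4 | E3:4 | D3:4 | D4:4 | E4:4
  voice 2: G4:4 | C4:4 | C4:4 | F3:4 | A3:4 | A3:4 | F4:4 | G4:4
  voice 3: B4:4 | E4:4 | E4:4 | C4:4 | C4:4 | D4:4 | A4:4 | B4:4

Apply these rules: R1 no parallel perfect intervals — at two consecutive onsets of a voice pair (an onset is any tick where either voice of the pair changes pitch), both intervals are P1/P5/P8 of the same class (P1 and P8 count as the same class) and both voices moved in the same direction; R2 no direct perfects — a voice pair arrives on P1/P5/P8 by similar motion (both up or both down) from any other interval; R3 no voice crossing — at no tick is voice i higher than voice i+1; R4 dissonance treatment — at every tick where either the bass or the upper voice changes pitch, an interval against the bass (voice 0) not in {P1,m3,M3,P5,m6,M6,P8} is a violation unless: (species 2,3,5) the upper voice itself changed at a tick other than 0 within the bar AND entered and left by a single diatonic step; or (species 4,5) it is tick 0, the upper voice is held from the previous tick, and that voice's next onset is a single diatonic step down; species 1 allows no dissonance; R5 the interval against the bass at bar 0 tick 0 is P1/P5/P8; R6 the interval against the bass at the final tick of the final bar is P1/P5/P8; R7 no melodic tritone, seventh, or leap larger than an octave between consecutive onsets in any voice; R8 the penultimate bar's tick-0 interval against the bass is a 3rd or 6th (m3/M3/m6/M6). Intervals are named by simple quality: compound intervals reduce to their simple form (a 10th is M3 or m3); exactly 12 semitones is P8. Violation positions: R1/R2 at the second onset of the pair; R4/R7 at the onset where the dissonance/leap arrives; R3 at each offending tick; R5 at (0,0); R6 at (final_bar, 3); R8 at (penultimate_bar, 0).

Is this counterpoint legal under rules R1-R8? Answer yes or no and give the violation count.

No (22 violations)

bar 0: v0=E3 v1=E4 v2=G4 v3=B4 (P5)
bar 1: v0=D3 v1=F3 v2=C4 v3=E4 (M2)
bar 2: v0=C3 v1=A3 v2=C4 v3=E4 (M3)
bar 3: v0=B2 v1=F4 v2=F3 v3=C4 (m2)
bar 4: v0=A2 v1=E3 v2=A3 v3=C4 (m3)
bar 5: v0=B2 v1=D3 v2=A3 v3=D4 (m3)
bar 6: v0=F3 v1=D4 v2=F4 v3=A4 (M3)
bar 7: v0=E3 v1=E4 v2=G4 v3=B4 (P5)
  R5 @ bar0.0: opens on m3
  R2 @ bar1.0: E4/G4 m3 -> F3/C4 P5 similar
  R4 @ bar1.0: D3/C4 m7 untreated
  R4 @ bar1.0: D3/E4 M2 untreated
  R7 @ bar1.0: E4->F3 leap 11st
  R2 @ bar3.0: C4/E4 M3 -> F3/C4 P5 similar
  R3 @ bar3.0: F4 above F3
  R4 @ bar3.0: B2/F4 TT untreated
  R4 @ bar3.0: B2/F3 TT untreated
  R4 @ bar3.0: B2/C4 m2 untreated
  R3 @ bar3.1: F4 above F3
  R3 @ bar3.2: F4 above F3
  R3 @ bar3.3: F4 above F3
  R2 @ bar4.0: B2/F4 TT -> A2/E3 P5 similar
  R7 @ bar4.0: F4->E3 leap 13st
  R4 @ bar5.0: B2/A3 m7 untreated
  R2 @ bar6.0: B2/A3 m7 -> F3/F4 P8 similar
  R2 @ bar6.0: D3/D4 P8 -> D4/A4 P5 similar
  R7 @ bar6.0: B2->F3 leap 6st
  R8 @ bar6.0: penult P8 not 3rd/6th
  R1 @ bar7.0: D4/A4 P5 -> E4/B4 P5 similar
  R6 @ bar7.3: closes on m3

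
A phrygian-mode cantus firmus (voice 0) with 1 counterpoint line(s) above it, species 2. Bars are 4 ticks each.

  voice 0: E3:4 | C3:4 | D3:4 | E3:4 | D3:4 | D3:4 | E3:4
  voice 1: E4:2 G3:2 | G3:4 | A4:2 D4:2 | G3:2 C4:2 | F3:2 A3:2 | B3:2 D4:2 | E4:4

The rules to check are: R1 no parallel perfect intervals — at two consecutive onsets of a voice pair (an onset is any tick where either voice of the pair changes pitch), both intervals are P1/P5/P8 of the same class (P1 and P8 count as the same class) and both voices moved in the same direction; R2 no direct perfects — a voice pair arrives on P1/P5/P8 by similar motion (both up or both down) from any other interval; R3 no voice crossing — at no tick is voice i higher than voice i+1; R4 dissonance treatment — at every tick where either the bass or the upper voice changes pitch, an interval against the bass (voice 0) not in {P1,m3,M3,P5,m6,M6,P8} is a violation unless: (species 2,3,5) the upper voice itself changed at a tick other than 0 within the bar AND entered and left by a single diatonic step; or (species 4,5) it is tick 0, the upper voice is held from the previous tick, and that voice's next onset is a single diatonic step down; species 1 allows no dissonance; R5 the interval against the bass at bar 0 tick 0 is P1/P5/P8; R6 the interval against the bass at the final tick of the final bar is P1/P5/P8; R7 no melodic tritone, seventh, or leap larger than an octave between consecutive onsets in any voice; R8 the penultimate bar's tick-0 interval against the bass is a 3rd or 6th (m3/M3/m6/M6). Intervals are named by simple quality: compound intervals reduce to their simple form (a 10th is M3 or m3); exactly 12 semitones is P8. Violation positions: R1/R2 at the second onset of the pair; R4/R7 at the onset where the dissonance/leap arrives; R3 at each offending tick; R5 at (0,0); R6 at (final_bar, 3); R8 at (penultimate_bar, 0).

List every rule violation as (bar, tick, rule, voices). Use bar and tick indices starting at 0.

(2, 0, R1, (0, 1))
(2, 0, R7, (1,))
(6, 0, R1, (0, 1))

bar 0: v0=E3 v1=E4 downbeat P8
bar 1: v0=C3 v1=G3 downbeat P5
bar 2: v0=D3 v1=A4 downbeat P5
bar 3: v0=E3 v1=G3 downbeat m3
bar 4: v0=D3 v1=F3 downbeat m3
bar 5: v0=D3 v1=B3 downbeat M6
bar 6: v0=E3 v1=E4 downbeat P8
  -> R1 @ bar 2 tick 0 v(0, 1): C3/G3 P5 -> D3/A4 P5 similar
  -> R7 @ bar 2 tick 0 v(1,): G3->A4 leap 14st
  -> R1 @ bar 6 tick 0 v(0, 1): D3/D4 P8 -> E3/E4 P8 similar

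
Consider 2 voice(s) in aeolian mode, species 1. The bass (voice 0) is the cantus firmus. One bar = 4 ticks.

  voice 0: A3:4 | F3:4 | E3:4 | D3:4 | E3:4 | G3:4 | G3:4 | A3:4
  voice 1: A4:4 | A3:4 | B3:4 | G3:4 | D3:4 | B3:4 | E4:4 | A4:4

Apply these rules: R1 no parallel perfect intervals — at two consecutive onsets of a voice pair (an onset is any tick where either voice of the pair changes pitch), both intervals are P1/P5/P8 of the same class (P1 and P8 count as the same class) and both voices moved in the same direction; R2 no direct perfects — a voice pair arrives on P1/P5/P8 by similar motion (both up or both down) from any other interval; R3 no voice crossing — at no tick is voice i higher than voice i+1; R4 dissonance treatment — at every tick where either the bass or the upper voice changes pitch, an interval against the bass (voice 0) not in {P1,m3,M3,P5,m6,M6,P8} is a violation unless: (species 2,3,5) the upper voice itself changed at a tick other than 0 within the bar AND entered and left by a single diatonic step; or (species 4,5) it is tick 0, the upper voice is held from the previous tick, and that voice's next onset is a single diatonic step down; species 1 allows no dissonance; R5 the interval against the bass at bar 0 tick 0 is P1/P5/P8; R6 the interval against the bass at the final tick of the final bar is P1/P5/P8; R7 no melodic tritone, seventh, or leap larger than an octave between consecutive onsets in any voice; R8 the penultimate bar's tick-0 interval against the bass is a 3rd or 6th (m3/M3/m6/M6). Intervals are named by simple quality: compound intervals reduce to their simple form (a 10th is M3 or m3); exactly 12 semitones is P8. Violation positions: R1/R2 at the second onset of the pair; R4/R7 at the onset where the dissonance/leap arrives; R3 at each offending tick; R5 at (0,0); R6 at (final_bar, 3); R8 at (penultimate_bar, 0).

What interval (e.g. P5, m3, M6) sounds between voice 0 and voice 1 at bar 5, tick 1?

voice 0=G3 voice 1=B3 -> M3

M3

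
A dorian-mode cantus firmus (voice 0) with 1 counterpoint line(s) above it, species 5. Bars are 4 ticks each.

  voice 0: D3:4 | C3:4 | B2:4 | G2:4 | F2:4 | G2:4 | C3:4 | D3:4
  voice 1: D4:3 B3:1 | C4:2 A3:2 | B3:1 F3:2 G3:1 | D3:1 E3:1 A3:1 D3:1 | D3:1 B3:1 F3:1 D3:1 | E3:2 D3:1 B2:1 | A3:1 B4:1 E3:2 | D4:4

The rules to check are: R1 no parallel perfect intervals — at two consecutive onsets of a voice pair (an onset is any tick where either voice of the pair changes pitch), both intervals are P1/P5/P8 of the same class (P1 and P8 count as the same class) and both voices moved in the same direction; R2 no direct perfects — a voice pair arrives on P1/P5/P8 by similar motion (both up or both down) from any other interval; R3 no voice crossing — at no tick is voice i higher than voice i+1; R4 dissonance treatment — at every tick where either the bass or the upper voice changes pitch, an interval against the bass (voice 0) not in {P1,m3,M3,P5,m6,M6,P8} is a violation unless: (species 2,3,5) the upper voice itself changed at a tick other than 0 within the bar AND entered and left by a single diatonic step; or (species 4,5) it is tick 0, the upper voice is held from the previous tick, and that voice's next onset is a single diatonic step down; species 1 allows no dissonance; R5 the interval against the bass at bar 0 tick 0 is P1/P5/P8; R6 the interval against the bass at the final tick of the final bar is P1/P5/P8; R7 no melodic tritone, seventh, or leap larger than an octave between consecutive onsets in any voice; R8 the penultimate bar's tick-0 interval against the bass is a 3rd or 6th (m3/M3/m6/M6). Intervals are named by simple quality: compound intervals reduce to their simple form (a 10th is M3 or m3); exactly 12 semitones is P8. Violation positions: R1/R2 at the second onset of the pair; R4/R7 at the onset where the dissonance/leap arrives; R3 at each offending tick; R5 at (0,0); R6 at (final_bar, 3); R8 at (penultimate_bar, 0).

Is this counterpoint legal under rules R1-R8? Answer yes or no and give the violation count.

No (12 violations)

bar 0: v0=D3 v1=D4 (P8)
bar 1: v0=C3 v1=C4 (P8)
bar 2: v0=B2 v1=B3 (P8)
bar 3: v0=G2 v1=D3 (P5)
bar 4: v0=F2 v1=D3 (M6)
bar 5: v0=G2 v1=E3 (M6)
bar 6: v0=C3 v1=A3 (M6)
bar 7: v0=D3 v1=D4 (P8)
  R4 @ bar2.1: B2/F3 TT untreated
  R7 @ bar2.1: B3->F3 leap 6st
  R2 @ bar3.0: B2/G3 m6 -> G2/D3 P5 similar
  R4 @ bar3.2: G2/A3 M2 untreated
  R4 @ bar4.1: F2/B3 TT untreated
  R7 @ bar4.2: B3->F3 leap 6st
  R7 @ bar6.0: B2->A3 leap 10st
  R4 @ bar6.1: C3/B4 M7 untreated
  R7 @ bar6.1: A3->B4 leap 14st
  R7 @ bar6.2: B4->E3 leap 19st
  R2 @ bar7.0: C3/E3 M3 -> D3/D4 P8 similar
  R7 @ bar7.0: E3->D4 leap 10st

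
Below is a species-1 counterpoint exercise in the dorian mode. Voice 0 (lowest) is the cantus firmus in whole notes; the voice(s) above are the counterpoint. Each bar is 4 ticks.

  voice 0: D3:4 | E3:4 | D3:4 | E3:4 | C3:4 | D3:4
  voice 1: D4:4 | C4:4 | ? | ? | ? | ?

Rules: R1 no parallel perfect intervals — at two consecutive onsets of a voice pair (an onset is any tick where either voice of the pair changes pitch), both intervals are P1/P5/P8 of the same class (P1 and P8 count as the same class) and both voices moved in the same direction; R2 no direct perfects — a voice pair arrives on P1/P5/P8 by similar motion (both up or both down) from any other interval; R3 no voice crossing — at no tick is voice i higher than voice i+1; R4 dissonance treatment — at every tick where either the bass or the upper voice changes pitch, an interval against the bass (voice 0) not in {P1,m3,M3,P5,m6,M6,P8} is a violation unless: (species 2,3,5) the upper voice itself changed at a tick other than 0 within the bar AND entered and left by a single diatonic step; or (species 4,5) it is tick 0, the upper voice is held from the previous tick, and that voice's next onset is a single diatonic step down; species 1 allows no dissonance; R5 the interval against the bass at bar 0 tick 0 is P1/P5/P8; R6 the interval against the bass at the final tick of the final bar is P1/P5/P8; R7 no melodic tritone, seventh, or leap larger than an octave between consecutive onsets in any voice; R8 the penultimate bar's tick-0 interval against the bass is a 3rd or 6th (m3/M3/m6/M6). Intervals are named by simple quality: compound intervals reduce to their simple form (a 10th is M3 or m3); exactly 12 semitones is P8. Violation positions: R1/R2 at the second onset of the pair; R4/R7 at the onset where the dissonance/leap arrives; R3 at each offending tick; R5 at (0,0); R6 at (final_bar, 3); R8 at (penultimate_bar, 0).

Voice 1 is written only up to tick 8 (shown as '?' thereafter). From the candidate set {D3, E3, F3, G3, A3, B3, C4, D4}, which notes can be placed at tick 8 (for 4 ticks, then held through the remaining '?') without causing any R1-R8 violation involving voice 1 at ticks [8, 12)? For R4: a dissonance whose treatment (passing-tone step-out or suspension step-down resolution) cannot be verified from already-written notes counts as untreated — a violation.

D3: violates R2,R7
E3: violates R4
F3: legal
G3: violates R4
A3: violates R2
B3: legal
C4: violates R4
D4: legal

{B3, D4, F3}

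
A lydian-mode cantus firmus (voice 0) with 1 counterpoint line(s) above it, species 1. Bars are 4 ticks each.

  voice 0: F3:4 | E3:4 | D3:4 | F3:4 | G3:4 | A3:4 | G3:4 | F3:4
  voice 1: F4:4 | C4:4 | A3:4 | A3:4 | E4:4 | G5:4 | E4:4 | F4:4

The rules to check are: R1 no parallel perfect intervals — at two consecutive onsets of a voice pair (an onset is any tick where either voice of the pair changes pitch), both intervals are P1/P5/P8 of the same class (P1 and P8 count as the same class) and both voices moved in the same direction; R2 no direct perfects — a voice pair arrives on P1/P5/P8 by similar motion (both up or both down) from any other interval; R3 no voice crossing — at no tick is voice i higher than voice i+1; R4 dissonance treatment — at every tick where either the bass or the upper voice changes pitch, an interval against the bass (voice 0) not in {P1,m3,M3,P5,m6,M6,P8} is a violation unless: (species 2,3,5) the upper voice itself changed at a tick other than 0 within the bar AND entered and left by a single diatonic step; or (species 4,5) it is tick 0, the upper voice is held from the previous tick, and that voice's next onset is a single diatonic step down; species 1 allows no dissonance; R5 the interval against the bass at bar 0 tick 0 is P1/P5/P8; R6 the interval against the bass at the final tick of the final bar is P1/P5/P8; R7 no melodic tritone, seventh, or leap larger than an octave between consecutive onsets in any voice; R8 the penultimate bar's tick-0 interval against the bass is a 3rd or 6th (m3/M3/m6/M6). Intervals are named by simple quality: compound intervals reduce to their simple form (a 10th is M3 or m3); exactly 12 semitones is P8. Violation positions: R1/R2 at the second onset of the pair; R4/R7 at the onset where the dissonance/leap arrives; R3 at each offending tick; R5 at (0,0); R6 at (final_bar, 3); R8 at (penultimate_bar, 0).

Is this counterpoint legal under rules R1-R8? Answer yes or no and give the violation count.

bar 0: v0=F3 v1=F4 (P8)
bar 1: v0=E3 v1=C4 (m6)
bar 2: v0=D3 v1=A3 (P5)
bar 3: v0=F3 v1=A3 (M3)
bar 4: v0=G3 v1=E4 (M6)
bar 5: v0=A3 v1=G5 (m7)
bar 6: v0=G3 v1=E4 (M6)
bar 7: v0=F3 v1=F4 (P8)
  R2 @ bar2.0: E3/C4 m6 -> D3/A3 P5 similar
  R4 @ bar5.0: A3/G5 m7 untreated
  R7 @ bar5.0: E4->G5 leap 15st
  R7 @ bar6.0: G5->E4 leap 15st

No (4 violations)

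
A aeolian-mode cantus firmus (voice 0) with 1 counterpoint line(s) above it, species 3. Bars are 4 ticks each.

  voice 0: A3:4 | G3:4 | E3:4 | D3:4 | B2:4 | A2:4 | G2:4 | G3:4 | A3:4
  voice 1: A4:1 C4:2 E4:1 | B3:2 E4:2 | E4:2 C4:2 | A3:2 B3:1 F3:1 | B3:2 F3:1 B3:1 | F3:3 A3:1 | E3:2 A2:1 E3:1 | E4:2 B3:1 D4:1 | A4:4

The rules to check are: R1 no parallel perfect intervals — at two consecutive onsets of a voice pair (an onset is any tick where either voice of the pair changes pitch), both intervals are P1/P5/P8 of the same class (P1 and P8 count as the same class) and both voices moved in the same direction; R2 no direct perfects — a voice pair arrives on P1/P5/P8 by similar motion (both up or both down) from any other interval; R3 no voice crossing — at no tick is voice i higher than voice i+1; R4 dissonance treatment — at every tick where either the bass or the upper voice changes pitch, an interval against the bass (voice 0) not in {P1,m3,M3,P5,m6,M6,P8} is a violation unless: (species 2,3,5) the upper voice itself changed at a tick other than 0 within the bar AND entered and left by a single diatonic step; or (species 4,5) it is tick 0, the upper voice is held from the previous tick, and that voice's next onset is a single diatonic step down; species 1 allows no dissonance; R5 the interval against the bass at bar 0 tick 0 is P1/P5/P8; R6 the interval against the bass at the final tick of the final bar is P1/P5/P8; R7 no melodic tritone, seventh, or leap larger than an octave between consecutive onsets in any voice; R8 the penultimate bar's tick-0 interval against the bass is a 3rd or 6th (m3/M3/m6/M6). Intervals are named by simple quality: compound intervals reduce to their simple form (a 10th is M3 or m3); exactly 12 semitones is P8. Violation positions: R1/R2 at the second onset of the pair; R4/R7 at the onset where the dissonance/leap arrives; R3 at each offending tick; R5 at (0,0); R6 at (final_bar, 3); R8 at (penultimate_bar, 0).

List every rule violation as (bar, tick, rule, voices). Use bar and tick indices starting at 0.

(3, 0, R2, (0, 1))
(3, 3, R7, (1,))
(4, 0, R7, (1,))
(4, 2, R4, (0, 1))
(4, 2, R7, (1,))
(4, 3, R7, (1,))
(5, 0, R7, (1,))
(6, 2, R4, (0, 1))
(8, 0, R2, (0, 1))

bar 0: v0=A3 v1=A4 downbeat P8
bar 1: v0=G3 v1=B3 downbeat M3
bar 2: v0=E3 v1=E4 downbeat P8
bar 3: v0=D3 v1=A3 downbeat P5
bar 4: v0=B2 v1=B3 downbeat P8
bar 5: v0=A2 v1=F3 downbeat m6
bar 6: v0=G2 v1=E3 downbeat M6
bar 7: v0=G3 v1=E4 downbeat M6
bar 8: v0=A3 v1=A4 downbeat P8
  -> R2 @ bar 3 tick 0 v(0, 1): E3/C4 m6 -> D3/A3 P5 similar
  -> R7 @ bar 3 tick 3 v(1,): B3->F3 leap 6st
  -> R7 @ bar 4 tick 0 v(1,): F3->B3 leap 6st
  -> R4 @ bar 4 tick 2 v(0, 1): B2/F3 TT untreated
  -> R7 @ bar 4 tick 2 v(1,): B3->F3 leap 6st
  -> R7 @ bar 4 tick 3 v(1,): F3->B3 leap 6st
  -> R7 @ bar 5 tick 0 v(1,): B3->F3 leap 6st
  -> R4 @ bar 6 tick 2 v(0, 1): G2/A2 M2 untreated
  -> R2 @ bar 8 tick 0 v(0, 1): G3/D4 P5 -> A3/A4 P8 similar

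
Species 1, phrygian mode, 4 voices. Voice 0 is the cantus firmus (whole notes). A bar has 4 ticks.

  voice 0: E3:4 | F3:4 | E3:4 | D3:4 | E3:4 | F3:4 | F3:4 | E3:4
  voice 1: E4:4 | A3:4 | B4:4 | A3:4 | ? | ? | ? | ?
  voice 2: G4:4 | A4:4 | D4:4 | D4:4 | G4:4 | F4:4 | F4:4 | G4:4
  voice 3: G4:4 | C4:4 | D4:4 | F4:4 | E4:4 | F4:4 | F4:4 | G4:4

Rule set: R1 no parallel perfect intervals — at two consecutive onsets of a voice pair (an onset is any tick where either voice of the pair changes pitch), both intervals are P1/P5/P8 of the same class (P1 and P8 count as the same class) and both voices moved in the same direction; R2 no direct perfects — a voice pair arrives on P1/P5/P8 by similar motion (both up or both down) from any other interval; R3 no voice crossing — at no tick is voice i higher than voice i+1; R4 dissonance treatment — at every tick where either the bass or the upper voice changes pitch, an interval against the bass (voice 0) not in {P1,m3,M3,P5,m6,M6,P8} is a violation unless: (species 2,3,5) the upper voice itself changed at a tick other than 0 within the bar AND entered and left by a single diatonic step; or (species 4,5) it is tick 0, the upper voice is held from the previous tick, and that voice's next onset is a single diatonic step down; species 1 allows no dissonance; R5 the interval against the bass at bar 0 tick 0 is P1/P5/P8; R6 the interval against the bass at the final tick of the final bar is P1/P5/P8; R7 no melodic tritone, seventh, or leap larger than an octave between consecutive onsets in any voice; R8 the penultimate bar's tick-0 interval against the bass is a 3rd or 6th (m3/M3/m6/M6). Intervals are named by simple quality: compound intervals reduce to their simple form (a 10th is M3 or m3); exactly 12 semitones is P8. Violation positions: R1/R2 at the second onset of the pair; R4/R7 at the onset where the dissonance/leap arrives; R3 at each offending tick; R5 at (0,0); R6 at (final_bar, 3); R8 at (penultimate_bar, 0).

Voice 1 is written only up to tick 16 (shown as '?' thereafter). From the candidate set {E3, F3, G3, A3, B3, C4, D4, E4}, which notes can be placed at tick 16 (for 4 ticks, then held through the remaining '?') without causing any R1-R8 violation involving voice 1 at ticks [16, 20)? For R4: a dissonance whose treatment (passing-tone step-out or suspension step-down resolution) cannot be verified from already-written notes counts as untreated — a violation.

E3: violates R2
F3: violates R4
G3: legal
A3: violates R4
B3: violates R1
C4: violates R2
D4: violates R4
E4: violates R2

{G3}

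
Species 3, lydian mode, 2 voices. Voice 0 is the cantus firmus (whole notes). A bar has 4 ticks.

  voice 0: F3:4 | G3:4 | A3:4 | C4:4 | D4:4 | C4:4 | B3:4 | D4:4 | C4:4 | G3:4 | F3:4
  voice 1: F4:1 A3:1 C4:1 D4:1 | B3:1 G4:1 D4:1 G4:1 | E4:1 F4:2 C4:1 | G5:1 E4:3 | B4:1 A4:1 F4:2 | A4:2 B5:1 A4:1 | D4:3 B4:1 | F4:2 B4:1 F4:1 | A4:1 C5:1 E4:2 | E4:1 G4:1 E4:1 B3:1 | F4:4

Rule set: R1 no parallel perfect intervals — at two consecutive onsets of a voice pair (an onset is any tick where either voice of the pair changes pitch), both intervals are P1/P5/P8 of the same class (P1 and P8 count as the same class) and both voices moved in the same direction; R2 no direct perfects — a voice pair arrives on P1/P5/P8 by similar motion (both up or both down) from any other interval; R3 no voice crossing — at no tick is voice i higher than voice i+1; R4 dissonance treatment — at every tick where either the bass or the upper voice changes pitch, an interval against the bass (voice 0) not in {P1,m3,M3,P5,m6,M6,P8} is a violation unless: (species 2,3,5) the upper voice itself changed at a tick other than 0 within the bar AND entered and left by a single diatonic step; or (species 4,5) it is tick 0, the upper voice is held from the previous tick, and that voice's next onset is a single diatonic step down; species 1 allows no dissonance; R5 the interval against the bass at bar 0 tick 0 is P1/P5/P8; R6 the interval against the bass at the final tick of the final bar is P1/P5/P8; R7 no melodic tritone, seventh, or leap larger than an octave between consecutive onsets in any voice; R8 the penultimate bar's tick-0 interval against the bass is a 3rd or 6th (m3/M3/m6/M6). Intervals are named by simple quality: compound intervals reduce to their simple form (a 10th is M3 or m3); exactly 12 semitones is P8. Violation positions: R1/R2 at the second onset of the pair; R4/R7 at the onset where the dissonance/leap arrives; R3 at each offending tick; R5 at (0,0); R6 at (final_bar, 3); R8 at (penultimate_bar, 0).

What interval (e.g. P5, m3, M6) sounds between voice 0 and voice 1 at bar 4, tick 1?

voice 0=D4 voice 1=A4 -> P5

P5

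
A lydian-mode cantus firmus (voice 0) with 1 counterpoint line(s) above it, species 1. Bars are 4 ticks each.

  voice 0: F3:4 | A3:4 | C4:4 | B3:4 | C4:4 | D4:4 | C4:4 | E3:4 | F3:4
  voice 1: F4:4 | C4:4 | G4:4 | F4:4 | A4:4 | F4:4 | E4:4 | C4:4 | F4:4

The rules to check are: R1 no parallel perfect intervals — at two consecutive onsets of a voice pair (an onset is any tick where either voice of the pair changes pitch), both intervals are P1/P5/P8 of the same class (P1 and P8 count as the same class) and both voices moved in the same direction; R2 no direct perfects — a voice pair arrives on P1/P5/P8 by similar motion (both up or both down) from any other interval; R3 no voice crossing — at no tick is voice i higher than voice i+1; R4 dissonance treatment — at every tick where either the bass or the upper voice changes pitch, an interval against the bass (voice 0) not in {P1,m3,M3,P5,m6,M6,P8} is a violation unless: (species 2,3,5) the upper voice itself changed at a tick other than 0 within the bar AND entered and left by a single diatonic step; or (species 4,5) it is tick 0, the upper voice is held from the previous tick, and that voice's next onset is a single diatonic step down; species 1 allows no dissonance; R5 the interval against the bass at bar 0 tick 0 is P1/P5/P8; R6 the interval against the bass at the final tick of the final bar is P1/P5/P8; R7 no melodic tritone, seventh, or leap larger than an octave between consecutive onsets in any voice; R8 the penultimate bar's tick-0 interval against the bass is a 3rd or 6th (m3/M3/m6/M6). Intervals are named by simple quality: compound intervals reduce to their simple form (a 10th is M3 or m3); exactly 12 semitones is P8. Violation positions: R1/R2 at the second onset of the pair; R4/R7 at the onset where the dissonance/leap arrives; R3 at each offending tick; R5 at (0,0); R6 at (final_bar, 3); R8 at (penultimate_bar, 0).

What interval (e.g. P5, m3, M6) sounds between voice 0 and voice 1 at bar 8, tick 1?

P8

voice 0=F3 voice 1=F4 -> P8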